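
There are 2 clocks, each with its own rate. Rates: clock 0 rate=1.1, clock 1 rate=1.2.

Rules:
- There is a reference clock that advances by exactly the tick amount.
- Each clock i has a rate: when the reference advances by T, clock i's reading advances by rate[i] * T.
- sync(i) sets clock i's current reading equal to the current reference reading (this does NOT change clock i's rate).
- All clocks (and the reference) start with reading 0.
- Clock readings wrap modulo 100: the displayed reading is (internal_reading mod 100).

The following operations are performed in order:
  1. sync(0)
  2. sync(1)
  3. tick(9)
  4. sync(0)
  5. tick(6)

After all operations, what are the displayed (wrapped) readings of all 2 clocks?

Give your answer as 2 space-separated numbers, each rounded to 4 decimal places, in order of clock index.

Answer: 15.6000 18.0000

Derivation:
After op 1 sync(0): ref=0.0000 raw=[0.0000 0.0000]
After op 2 sync(1): ref=0.0000 raw=[0.0000 0.0000]
After op 3 tick(9): ref=9.0000 raw=[9.9000 10.8000]
After op 4 sync(0): ref=9.0000 raw=[9.0000 10.8000]
After op 5 tick(6): ref=15.0000 raw=[15.6000 18.0000]
Wrap final raw readings (mod 100): 15.6000 mod 100 = 15.6000; 18.0000 mod 100 = 18.0000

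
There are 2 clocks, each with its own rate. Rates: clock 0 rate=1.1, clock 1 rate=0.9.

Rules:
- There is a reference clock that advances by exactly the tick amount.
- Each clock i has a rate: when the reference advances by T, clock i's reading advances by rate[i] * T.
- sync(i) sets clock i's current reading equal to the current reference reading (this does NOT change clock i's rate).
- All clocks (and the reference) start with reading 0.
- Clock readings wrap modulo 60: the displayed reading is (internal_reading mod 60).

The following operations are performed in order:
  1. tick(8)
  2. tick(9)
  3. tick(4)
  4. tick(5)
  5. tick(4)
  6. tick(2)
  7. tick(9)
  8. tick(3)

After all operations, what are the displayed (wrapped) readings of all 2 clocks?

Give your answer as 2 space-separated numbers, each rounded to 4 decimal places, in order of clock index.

Answer: 48.4000 39.6000

Derivation:
After op 1 tick(8): ref=8.0000 raw=[8.8000 7.2000]
After op 2 tick(9): ref=17.0000 raw=[18.7000 15.3000]
After op 3 tick(4): ref=21.0000 raw=[23.1000 18.9000]
After op 4 tick(5): ref=26.0000 raw=[28.6000 23.4000]
After op 5 tick(4): ref=30.0000 raw=[33.0000 27.0000]
After op 6 tick(2): ref=32.0000 raw=[35.2000 28.8000]
After op 7 tick(9): ref=41.0000 raw=[45.1000 36.9000]
After op 8 tick(3): ref=44.0000 raw=[48.4000 39.6000]
Wrap final raw readings (mod 60): 48.4000 mod 60 = 48.4000; 39.6000 mod 60 = 39.6000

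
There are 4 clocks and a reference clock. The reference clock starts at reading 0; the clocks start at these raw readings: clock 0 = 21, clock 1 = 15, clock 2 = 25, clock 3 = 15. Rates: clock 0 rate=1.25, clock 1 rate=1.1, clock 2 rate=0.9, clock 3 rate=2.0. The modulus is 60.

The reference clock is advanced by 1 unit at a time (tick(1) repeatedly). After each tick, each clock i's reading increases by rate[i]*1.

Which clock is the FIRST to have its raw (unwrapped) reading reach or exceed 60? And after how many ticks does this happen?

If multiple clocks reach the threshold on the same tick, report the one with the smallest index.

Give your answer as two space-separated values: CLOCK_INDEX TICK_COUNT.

clock 0: start=21, rate=1.25, needs 60-21 = 39; ticks = ceil(39/1.25) = ceil(31.2000) = 32; reading at tick 32 = 21 + 1.25*32 = 61.0000
clock 1: start=15, rate=1.1, needs 60-15 = 45; ticks = ceil(45/1.1) = ceil(40.9091) = 41; reading at tick 41 = 15 + 1.1*41 = 60.1000
clock 2: start=25, rate=0.9, needs 60-25 = 35; ticks = ceil(35/0.9) = ceil(38.8889) = 39; reading at tick 39 = 25 + 0.9*39 = 60.1000
clock 3: start=15, rate=2.0, needs 60-15 = 45; ticks = ceil(45/2.0) = ceil(22.5000) = 23; reading at tick 23 = 15 + 2.0*23 = 61.0000
Minimum tick count = 23; winners = [3]; smallest index = 3

Answer: 3 23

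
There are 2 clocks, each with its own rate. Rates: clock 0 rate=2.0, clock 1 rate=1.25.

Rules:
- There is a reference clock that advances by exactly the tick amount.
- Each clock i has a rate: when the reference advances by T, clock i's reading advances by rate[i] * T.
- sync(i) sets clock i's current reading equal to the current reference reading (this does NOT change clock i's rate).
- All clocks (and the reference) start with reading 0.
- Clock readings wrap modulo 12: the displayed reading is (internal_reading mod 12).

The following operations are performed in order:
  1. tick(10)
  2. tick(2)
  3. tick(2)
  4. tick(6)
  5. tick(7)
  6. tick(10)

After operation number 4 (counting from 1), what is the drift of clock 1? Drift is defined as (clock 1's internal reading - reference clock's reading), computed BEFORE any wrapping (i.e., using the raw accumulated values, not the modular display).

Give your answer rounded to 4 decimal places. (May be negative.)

After op 1 tick(10): ref=10.0000 raw=[20.0000 12.5000]
After op 2 tick(2): ref=12.0000 raw=[24.0000 15.0000]
After op 3 tick(2): ref=14.0000 raw=[28.0000 17.5000]
After op 4 tick(6): ref=20.0000 raw=[40.0000 25.0000]
Drift of clock 1 after op 4: 25.0000 - 20.0000 = 5.0000

Answer: 5.0000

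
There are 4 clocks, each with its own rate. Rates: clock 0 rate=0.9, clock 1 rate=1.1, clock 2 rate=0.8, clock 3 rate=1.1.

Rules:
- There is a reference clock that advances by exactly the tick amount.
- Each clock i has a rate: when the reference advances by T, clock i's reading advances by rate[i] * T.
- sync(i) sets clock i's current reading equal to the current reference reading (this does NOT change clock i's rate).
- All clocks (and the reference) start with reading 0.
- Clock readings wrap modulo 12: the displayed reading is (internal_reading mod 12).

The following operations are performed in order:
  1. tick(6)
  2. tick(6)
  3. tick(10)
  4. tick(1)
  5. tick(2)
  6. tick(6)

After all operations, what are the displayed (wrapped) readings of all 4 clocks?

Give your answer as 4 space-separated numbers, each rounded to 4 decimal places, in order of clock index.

Answer: 3.9000 10.1000 0.8000 10.1000

Derivation:
After op 1 tick(6): ref=6.0000 raw=[5.4000 6.6000 4.8000 6.6000]
After op 2 tick(6): ref=12.0000 raw=[10.8000 13.2000 9.6000 13.2000]
After op 3 tick(10): ref=22.0000 raw=[19.8000 24.2000 17.6000 24.2000]
After op 4 tick(1): ref=23.0000 raw=[20.7000 25.3000 18.4000 25.3000]
After op 5 tick(2): ref=25.0000 raw=[22.5000 27.5000 20.0000 27.5000]
After op 6 tick(6): ref=31.0000 raw=[27.9000 34.1000 24.8000 34.1000]
Wrap final raw readings (mod 12): 27.9000 mod 12 = 3.9000; 34.1000 mod 12 = 10.1000; 24.8000 mod 12 = 0.8000; 34.1000 mod 12 = 10.1000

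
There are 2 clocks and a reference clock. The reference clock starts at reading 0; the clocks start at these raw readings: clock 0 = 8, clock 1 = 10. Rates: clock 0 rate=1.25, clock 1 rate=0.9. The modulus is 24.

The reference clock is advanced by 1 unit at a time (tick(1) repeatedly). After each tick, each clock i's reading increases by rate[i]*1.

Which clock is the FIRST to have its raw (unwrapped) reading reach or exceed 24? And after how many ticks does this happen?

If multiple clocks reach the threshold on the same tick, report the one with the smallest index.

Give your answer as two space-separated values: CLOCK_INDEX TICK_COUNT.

clock 0: start=8, rate=1.25, needs 24-8 = 16; ticks = ceil(16/1.25) = ceil(12.8000) = 13; reading at tick 13 = 8 + 1.25*13 = 24.2500
clock 1: start=10, rate=0.9, needs 24-10 = 14; ticks = ceil(14/0.9) = ceil(15.5556) = 16; reading at tick 16 = 10 + 0.9*16 = 24.4000
Minimum tick count = 13; winners = [0]; smallest index = 0

Answer: 0 13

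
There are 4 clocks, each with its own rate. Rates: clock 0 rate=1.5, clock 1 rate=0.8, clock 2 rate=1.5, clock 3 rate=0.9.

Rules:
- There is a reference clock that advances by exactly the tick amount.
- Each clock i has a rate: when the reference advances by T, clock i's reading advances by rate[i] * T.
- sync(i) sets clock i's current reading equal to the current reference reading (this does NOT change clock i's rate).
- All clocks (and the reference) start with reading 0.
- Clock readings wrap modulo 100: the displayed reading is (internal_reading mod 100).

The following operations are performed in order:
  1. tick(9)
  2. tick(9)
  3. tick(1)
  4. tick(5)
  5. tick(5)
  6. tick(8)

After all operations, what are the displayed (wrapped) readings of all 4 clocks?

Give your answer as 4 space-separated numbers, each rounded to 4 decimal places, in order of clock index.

After op 1 tick(9): ref=9.0000 raw=[13.5000 7.2000 13.5000 8.1000]
After op 2 tick(9): ref=18.0000 raw=[27.0000 14.4000 27.0000 16.2000]
After op 3 tick(1): ref=19.0000 raw=[28.5000 15.2000 28.5000 17.1000]
After op 4 tick(5): ref=24.0000 raw=[36.0000 19.2000 36.0000 21.6000]
After op 5 tick(5): ref=29.0000 raw=[43.5000 23.2000 43.5000 26.1000]
After op 6 tick(8): ref=37.0000 raw=[55.5000 29.6000 55.5000 33.3000]
Wrap final raw readings (mod 100): 55.5000 mod 100 = 55.5000; 29.6000 mod 100 = 29.6000; 55.5000 mod 100 = 55.5000; 33.3000 mod 100 = 33.3000

Answer: 55.5000 29.6000 55.5000 33.3000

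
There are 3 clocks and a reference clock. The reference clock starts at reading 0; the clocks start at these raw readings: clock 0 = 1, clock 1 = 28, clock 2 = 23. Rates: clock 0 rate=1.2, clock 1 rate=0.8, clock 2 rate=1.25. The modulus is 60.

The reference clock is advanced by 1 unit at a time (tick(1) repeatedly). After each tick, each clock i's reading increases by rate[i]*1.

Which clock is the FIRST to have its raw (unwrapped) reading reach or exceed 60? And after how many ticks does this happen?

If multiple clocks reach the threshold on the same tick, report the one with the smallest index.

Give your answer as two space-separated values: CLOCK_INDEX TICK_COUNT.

Answer: 2 30

Derivation:
clock 0: start=1, rate=1.2, needs 60-1 = 59; ticks = ceil(59/1.2) = ceil(49.1667) = 50; reading at tick 50 = 1 + 1.2*50 = 61.0000
clock 1: start=28, rate=0.8, needs 60-28 = 32; ticks = ceil(32/0.8) = ceil(40.0000) = 40; reading at tick 40 = 28 + 0.8*40 = 60.0000
clock 2: start=23, rate=1.25, needs 60-23 = 37; ticks = ceil(37/1.25) = ceil(29.6000) = 30; reading at tick 30 = 23 + 1.25*30 = 60.5000
Minimum tick count = 30; winners = [2]; smallest index = 2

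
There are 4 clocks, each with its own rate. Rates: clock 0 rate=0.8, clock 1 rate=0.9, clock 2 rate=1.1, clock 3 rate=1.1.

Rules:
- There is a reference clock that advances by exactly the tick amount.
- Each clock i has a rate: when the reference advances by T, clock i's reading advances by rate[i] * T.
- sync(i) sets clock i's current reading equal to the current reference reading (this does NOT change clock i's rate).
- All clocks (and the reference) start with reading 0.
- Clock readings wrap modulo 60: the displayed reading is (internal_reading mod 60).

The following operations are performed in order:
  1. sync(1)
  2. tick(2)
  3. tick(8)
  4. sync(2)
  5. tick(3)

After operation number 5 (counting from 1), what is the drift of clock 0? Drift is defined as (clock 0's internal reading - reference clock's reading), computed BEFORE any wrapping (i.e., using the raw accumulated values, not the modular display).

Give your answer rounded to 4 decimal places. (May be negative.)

After op 1 sync(1): ref=0.0000 raw=[0.0000 0.0000 0.0000 0.0000]
After op 2 tick(2): ref=2.0000 raw=[1.6000 1.8000 2.2000 2.2000]
After op 3 tick(8): ref=10.0000 raw=[8.0000 9.0000 11.0000 11.0000]
After op 4 sync(2): ref=10.0000 raw=[8.0000 9.0000 10.0000 11.0000]
After op 5 tick(3): ref=13.0000 raw=[10.4000 11.7000 13.3000 14.3000]
Drift of clock 0 after op 5: 10.4000 - 13.0000 = -2.6000

Answer: -2.6000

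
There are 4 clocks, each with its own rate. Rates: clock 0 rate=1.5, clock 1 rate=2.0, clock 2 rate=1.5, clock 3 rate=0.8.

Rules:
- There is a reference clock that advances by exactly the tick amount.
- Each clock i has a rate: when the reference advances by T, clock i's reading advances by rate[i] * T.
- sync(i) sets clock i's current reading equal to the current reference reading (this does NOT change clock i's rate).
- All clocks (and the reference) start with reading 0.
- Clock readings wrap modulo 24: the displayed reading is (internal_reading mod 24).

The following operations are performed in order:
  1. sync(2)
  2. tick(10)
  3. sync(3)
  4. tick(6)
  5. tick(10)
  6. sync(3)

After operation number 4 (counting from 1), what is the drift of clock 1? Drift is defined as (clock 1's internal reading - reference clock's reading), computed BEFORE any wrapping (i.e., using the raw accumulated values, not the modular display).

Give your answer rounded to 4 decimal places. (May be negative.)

Answer: 16.0000

Derivation:
After op 1 sync(2): ref=0.0000 raw=[0.0000 0.0000 0.0000 0.0000]
After op 2 tick(10): ref=10.0000 raw=[15.0000 20.0000 15.0000 8.0000]
After op 3 sync(3): ref=10.0000 raw=[15.0000 20.0000 15.0000 10.0000]
After op 4 tick(6): ref=16.0000 raw=[24.0000 32.0000 24.0000 14.8000]
Drift of clock 1 after op 4: 32.0000 - 16.0000 = 16.0000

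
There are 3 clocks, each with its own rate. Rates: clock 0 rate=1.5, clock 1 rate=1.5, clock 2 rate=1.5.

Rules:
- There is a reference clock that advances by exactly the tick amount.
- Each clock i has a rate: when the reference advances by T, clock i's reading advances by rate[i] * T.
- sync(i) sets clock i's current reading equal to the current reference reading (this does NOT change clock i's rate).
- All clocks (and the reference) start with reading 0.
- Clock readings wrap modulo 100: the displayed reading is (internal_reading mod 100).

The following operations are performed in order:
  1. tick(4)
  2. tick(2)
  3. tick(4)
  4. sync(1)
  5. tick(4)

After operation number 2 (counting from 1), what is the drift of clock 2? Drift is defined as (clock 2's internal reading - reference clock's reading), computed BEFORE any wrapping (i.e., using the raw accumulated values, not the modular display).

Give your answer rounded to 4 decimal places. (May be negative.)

Answer: 3.0000

Derivation:
After op 1 tick(4): ref=4.0000 raw=[6.0000 6.0000 6.0000]
After op 2 tick(2): ref=6.0000 raw=[9.0000 9.0000 9.0000]
Drift of clock 2 after op 2: 9.0000 - 6.0000 = 3.0000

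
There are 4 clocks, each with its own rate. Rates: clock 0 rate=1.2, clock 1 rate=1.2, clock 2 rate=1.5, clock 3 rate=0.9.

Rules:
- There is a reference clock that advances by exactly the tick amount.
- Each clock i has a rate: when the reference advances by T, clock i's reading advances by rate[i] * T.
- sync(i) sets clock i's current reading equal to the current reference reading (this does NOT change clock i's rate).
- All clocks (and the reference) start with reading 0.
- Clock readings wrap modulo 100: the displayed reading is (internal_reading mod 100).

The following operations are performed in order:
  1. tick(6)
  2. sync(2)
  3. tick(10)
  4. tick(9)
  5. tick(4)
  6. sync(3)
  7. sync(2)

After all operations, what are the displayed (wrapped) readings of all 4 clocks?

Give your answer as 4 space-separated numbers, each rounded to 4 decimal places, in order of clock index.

After op 1 tick(6): ref=6.0000 raw=[7.2000 7.2000 9.0000 5.4000]
After op 2 sync(2): ref=6.0000 raw=[7.2000 7.2000 6.0000 5.4000]
After op 3 tick(10): ref=16.0000 raw=[19.2000 19.2000 21.0000 14.4000]
After op 4 tick(9): ref=25.0000 raw=[30.0000 30.0000 34.5000 22.5000]
After op 5 tick(4): ref=29.0000 raw=[34.8000 34.8000 40.5000 26.1000]
After op 6 sync(3): ref=29.0000 raw=[34.8000 34.8000 40.5000 29.0000]
After op 7 sync(2): ref=29.0000 raw=[34.8000 34.8000 29.0000 29.0000]
Wrap final raw readings (mod 100): 34.8000 mod 100 = 34.8000; 34.8000 mod 100 = 34.8000; 29.0000 mod 100 = 29.0000; 29.0000 mod 100 = 29.0000

Answer: 34.8000 34.8000 29.0000 29.0000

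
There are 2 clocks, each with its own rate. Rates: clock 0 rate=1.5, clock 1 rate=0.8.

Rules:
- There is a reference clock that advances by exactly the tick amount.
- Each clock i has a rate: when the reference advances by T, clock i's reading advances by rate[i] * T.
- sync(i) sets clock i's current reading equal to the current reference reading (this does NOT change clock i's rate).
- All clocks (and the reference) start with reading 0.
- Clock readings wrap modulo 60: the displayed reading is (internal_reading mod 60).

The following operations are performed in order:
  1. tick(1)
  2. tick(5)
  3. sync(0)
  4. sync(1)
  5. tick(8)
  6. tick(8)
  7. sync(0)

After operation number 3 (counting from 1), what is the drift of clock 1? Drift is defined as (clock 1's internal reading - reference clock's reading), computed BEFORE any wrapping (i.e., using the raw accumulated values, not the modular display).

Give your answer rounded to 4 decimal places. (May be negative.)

Answer: -1.2000

Derivation:
After op 1 tick(1): ref=1.0000 raw=[1.5000 0.8000]
After op 2 tick(5): ref=6.0000 raw=[9.0000 4.8000]
After op 3 sync(0): ref=6.0000 raw=[6.0000 4.8000]
Drift of clock 1 after op 3: 4.8000 - 6.0000 = -1.2000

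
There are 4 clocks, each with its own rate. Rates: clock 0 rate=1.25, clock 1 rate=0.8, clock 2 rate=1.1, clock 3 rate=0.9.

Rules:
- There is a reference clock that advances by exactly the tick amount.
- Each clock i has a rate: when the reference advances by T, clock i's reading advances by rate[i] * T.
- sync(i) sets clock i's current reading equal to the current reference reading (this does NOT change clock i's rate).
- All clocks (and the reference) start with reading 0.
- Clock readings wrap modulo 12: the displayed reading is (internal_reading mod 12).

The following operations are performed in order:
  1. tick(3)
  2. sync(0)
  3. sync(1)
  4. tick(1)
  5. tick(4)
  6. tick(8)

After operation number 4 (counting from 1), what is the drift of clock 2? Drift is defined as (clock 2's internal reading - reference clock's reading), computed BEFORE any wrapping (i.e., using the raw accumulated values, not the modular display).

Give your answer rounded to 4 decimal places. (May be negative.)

After op 1 tick(3): ref=3.0000 raw=[3.7500 2.4000 3.3000 2.7000]
After op 2 sync(0): ref=3.0000 raw=[3.0000 2.4000 3.3000 2.7000]
After op 3 sync(1): ref=3.0000 raw=[3.0000 3.0000 3.3000 2.7000]
After op 4 tick(1): ref=4.0000 raw=[4.2500 3.8000 4.4000 3.6000]
Drift of clock 2 after op 4: 4.4000 - 4.0000 = 0.4000

Answer: 0.4000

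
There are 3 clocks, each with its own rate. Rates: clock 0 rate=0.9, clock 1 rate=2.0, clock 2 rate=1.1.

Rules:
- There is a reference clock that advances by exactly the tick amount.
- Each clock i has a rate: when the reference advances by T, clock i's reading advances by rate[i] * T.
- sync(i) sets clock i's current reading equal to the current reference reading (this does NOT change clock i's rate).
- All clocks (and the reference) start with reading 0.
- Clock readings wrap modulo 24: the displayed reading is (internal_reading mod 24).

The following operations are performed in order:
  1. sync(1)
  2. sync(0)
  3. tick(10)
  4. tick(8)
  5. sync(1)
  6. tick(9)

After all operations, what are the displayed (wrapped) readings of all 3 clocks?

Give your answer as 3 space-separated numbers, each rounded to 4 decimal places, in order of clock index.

Answer: 0.3000 12.0000 5.7000

Derivation:
After op 1 sync(1): ref=0.0000 raw=[0.0000 0.0000 0.0000]
After op 2 sync(0): ref=0.0000 raw=[0.0000 0.0000 0.0000]
After op 3 tick(10): ref=10.0000 raw=[9.0000 20.0000 11.0000]
After op 4 tick(8): ref=18.0000 raw=[16.2000 36.0000 19.8000]
After op 5 sync(1): ref=18.0000 raw=[16.2000 18.0000 19.8000]
After op 6 tick(9): ref=27.0000 raw=[24.3000 36.0000 29.7000]
Wrap final raw readings (mod 24): 24.3000 mod 24 = 0.3000; 36.0000 mod 24 = 12.0000; 29.7000 mod 24 = 5.7000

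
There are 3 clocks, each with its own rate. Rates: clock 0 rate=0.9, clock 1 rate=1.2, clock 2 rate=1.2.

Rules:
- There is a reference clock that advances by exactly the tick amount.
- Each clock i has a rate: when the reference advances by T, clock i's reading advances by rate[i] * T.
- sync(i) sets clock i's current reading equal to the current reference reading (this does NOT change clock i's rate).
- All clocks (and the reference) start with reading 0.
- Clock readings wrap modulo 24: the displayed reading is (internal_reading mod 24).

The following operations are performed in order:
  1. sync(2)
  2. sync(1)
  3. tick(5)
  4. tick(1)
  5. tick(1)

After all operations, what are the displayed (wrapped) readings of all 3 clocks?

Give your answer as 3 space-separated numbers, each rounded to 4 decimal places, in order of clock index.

Answer: 6.3000 8.4000 8.4000

Derivation:
After op 1 sync(2): ref=0.0000 raw=[0.0000 0.0000 0.0000]
After op 2 sync(1): ref=0.0000 raw=[0.0000 0.0000 0.0000]
After op 3 tick(5): ref=5.0000 raw=[4.5000 6.0000 6.0000]
After op 4 tick(1): ref=6.0000 raw=[5.4000 7.2000 7.2000]
After op 5 tick(1): ref=7.0000 raw=[6.3000 8.4000 8.4000]
Wrap final raw readings (mod 24): 6.3000 mod 24 = 6.3000; 8.4000 mod 24 = 8.4000; 8.4000 mod 24 = 8.4000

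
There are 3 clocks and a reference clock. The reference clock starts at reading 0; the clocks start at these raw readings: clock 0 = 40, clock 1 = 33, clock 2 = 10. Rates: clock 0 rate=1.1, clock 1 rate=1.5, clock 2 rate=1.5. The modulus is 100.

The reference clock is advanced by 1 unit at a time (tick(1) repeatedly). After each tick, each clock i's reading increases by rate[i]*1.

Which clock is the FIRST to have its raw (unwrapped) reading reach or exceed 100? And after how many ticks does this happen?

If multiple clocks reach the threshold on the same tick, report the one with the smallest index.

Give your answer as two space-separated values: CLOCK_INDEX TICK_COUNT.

Answer: 1 45

Derivation:
clock 0: start=40, rate=1.1, needs 100-40 = 60; ticks = ceil(60/1.1) = ceil(54.5455) = 55; reading at tick 55 = 40 + 1.1*55 = 100.5000
clock 1: start=33, rate=1.5, needs 100-33 = 67; ticks = ceil(67/1.5) = ceil(44.6667) = 45; reading at tick 45 = 33 + 1.5*45 = 100.5000
clock 2: start=10, rate=1.5, needs 100-10 = 90; ticks = ceil(90/1.5) = ceil(60.0000) = 60; reading at tick 60 = 10 + 1.5*60 = 100.0000
Minimum tick count = 45; winners = [1]; smallest index = 1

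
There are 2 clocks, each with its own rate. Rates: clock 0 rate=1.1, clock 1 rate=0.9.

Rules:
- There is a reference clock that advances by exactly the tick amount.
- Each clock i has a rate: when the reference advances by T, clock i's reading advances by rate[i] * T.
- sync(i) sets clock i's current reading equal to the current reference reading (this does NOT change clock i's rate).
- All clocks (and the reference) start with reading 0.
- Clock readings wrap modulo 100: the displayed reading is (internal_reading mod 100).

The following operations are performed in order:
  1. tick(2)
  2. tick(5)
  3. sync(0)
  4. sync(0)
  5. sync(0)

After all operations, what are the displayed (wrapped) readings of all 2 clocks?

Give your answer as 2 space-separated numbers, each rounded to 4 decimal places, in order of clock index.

After op 1 tick(2): ref=2.0000 raw=[2.2000 1.8000]
After op 2 tick(5): ref=7.0000 raw=[7.7000 6.3000]
After op 3 sync(0): ref=7.0000 raw=[7.0000 6.3000]
After op 4 sync(0): ref=7.0000 raw=[7.0000 6.3000]
After op 5 sync(0): ref=7.0000 raw=[7.0000 6.3000]
Wrap final raw readings (mod 100): 7.0000 mod 100 = 7.0000; 6.3000 mod 100 = 6.3000

Answer: 7.0000 6.3000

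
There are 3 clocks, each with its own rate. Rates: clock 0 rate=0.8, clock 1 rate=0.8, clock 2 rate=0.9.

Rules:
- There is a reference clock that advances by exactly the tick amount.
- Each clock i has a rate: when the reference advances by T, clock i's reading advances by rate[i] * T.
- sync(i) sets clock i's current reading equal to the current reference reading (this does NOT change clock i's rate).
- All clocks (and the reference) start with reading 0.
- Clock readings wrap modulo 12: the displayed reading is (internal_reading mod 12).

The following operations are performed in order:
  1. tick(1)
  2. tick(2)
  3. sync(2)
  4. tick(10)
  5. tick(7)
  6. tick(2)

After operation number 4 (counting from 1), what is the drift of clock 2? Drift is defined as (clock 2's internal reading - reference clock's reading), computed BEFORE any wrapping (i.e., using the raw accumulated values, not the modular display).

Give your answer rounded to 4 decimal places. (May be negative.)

After op 1 tick(1): ref=1.0000 raw=[0.8000 0.8000 0.9000]
After op 2 tick(2): ref=3.0000 raw=[2.4000 2.4000 2.7000]
After op 3 sync(2): ref=3.0000 raw=[2.4000 2.4000 3.0000]
After op 4 tick(10): ref=13.0000 raw=[10.4000 10.4000 12.0000]
Drift of clock 2 after op 4: 12.0000 - 13.0000 = -1.0000

Answer: -1.0000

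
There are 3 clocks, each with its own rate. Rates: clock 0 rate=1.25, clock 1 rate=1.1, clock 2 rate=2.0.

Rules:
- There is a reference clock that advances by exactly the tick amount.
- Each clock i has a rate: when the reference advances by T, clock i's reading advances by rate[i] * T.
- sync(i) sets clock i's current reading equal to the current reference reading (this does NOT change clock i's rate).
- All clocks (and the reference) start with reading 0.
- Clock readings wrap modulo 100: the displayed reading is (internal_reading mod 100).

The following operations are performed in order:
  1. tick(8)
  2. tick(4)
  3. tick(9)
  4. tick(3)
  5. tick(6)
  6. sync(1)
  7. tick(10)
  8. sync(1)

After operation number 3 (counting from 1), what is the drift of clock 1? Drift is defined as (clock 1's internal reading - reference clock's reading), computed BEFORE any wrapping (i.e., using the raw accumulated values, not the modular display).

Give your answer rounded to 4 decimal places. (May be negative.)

After op 1 tick(8): ref=8.0000 raw=[10.0000 8.8000 16.0000]
After op 2 tick(4): ref=12.0000 raw=[15.0000 13.2000 24.0000]
After op 3 tick(9): ref=21.0000 raw=[26.2500 23.1000 42.0000]
Drift of clock 1 after op 3: 23.1000 - 21.0000 = 2.1000

Answer: 2.1000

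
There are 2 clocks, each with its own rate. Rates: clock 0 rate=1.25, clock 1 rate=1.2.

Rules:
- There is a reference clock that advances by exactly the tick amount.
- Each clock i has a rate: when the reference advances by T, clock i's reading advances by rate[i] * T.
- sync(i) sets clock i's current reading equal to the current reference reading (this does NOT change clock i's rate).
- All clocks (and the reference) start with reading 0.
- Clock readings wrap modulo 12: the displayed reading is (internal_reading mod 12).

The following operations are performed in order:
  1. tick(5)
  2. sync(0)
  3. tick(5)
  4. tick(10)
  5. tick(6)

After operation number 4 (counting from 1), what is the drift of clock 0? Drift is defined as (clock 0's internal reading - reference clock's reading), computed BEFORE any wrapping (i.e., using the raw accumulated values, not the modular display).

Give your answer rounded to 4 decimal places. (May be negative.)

Answer: 3.7500

Derivation:
After op 1 tick(5): ref=5.0000 raw=[6.2500 6.0000]
After op 2 sync(0): ref=5.0000 raw=[5.0000 6.0000]
After op 3 tick(5): ref=10.0000 raw=[11.2500 12.0000]
After op 4 tick(10): ref=20.0000 raw=[23.7500 24.0000]
Drift of clock 0 after op 4: 23.7500 - 20.0000 = 3.7500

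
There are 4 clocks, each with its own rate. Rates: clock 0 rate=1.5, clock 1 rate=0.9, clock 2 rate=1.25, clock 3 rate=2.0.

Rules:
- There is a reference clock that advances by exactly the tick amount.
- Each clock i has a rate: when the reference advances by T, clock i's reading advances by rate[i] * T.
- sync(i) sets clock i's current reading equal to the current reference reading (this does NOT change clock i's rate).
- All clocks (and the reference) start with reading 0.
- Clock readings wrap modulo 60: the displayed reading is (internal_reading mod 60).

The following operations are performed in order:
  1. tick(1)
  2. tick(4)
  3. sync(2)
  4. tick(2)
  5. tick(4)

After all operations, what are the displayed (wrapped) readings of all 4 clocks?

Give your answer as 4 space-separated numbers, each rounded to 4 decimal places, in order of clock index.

Answer: 16.5000 9.9000 12.5000 22.0000

Derivation:
After op 1 tick(1): ref=1.0000 raw=[1.5000 0.9000 1.2500 2.0000]
After op 2 tick(4): ref=5.0000 raw=[7.5000 4.5000 6.2500 10.0000]
After op 3 sync(2): ref=5.0000 raw=[7.5000 4.5000 5.0000 10.0000]
After op 4 tick(2): ref=7.0000 raw=[10.5000 6.3000 7.5000 14.0000]
After op 5 tick(4): ref=11.0000 raw=[16.5000 9.9000 12.5000 22.0000]
Wrap final raw readings (mod 60): 16.5000 mod 60 = 16.5000; 9.9000 mod 60 = 9.9000; 12.5000 mod 60 = 12.5000; 22.0000 mod 60 = 22.0000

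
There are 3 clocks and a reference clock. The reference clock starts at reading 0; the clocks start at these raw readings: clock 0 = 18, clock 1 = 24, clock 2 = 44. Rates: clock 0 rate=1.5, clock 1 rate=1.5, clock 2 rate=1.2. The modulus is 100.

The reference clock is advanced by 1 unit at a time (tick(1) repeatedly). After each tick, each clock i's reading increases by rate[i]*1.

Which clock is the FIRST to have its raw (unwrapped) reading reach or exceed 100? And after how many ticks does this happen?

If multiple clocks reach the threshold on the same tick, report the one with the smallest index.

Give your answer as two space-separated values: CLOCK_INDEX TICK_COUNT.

clock 0: start=18, rate=1.5, needs 100-18 = 82; ticks = ceil(82/1.5) = ceil(54.6667) = 55; reading at tick 55 = 18 + 1.5*55 = 100.5000
clock 1: start=24, rate=1.5, needs 100-24 = 76; ticks = ceil(76/1.5) = ceil(50.6667) = 51; reading at tick 51 = 24 + 1.5*51 = 100.5000
clock 2: start=44, rate=1.2, needs 100-44 = 56; ticks = ceil(56/1.2) = ceil(46.6667) = 47; reading at tick 47 = 44 + 1.2*47 = 100.4000
Minimum tick count = 47; winners = [2]; smallest index = 2

Answer: 2 47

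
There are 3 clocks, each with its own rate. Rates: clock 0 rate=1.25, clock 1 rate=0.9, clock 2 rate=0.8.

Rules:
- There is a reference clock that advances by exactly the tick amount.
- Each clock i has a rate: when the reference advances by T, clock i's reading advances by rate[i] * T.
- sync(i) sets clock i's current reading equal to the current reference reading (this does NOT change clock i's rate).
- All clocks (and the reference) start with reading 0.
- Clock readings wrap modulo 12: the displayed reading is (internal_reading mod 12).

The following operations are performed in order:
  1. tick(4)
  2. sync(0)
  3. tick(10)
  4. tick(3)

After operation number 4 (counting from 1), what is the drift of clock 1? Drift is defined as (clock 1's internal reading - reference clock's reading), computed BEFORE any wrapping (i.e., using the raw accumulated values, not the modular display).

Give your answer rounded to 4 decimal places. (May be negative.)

After op 1 tick(4): ref=4.0000 raw=[5.0000 3.6000 3.2000]
After op 2 sync(0): ref=4.0000 raw=[4.0000 3.6000 3.2000]
After op 3 tick(10): ref=14.0000 raw=[16.5000 12.6000 11.2000]
After op 4 tick(3): ref=17.0000 raw=[20.2500 15.3000 13.6000]
Drift of clock 1 after op 4: 15.3000 - 17.0000 = -1.7000

Answer: -1.7000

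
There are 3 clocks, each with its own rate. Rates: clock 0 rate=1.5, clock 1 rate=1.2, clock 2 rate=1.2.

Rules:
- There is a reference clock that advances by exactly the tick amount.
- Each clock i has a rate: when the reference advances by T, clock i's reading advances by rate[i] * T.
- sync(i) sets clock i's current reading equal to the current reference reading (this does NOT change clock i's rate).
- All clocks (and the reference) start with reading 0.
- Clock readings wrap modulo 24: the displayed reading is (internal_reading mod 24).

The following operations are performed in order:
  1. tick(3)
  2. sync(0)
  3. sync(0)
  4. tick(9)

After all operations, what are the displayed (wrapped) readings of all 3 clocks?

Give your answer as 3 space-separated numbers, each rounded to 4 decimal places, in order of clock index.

After op 1 tick(3): ref=3.0000 raw=[4.5000 3.6000 3.6000]
After op 2 sync(0): ref=3.0000 raw=[3.0000 3.6000 3.6000]
After op 3 sync(0): ref=3.0000 raw=[3.0000 3.6000 3.6000]
After op 4 tick(9): ref=12.0000 raw=[16.5000 14.4000 14.4000]
Wrap final raw readings (mod 24): 16.5000 mod 24 = 16.5000; 14.4000 mod 24 = 14.4000; 14.4000 mod 24 = 14.4000

Answer: 16.5000 14.4000 14.4000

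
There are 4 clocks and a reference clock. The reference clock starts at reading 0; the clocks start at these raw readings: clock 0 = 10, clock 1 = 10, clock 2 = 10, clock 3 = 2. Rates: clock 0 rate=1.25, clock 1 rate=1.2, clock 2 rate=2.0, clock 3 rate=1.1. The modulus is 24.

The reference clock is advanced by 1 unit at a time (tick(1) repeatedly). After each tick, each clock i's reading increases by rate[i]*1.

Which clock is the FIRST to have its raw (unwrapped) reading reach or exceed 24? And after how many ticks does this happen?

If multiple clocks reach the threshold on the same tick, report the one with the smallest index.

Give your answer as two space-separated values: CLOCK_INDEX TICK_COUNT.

clock 0: start=10, rate=1.25, needs 24-10 = 14; ticks = ceil(14/1.25) = ceil(11.2000) = 12; reading at tick 12 = 10 + 1.25*12 = 25.0000
clock 1: start=10, rate=1.2, needs 24-10 = 14; ticks = ceil(14/1.2) = ceil(11.6667) = 12; reading at tick 12 = 10 + 1.2*12 = 24.4000
clock 2: start=10, rate=2.0, needs 24-10 = 14; ticks = ceil(14/2.0) = ceil(7.0000) = 7; reading at tick 7 = 10 + 2.0*7 = 24.0000
clock 3: start=2, rate=1.1, needs 24-2 = 22; ticks = ceil(22/1.1) = ceil(20.0000) = 20; reading at tick 20 = 2 + 1.1*20 = 24.0000
Minimum tick count = 7; winners = [2]; smallest index = 2

Answer: 2 7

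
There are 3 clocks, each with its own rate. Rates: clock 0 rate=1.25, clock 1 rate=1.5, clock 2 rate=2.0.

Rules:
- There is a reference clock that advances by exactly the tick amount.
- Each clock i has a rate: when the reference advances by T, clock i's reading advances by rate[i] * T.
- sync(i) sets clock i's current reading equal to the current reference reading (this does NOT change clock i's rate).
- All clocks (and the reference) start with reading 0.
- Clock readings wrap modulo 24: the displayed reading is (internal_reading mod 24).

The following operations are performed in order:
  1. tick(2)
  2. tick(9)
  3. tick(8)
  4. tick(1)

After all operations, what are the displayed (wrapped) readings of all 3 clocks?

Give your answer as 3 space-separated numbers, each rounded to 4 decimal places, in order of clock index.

Answer: 1.0000 6.0000 16.0000

Derivation:
After op 1 tick(2): ref=2.0000 raw=[2.5000 3.0000 4.0000]
After op 2 tick(9): ref=11.0000 raw=[13.7500 16.5000 22.0000]
After op 3 tick(8): ref=19.0000 raw=[23.7500 28.5000 38.0000]
After op 4 tick(1): ref=20.0000 raw=[25.0000 30.0000 40.0000]
Wrap final raw readings (mod 24): 25.0000 mod 24 = 1.0000; 30.0000 mod 24 = 6.0000; 40.0000 mod 24 = 16.0000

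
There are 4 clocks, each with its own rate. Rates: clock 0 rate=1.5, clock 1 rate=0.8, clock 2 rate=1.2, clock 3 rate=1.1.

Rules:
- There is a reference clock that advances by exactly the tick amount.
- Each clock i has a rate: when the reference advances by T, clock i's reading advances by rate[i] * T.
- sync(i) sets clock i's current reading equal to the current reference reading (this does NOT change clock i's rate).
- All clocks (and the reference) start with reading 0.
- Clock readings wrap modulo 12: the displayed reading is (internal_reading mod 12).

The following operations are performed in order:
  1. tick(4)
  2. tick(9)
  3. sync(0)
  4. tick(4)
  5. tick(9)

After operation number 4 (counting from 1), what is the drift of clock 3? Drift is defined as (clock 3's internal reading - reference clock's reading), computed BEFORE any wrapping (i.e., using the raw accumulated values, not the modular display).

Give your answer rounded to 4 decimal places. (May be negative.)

Answer: 1.7000

Derivation:
After op 1 tick(4): ref=4.0000 raw=[6.0000 3.2000 4.8000 4.4000]
After op 2 tick(9): ref=13.0000 raw=[19.5000 10.4000 15.6000 14.3000]
After op 3 sync(0): ref=13.0000 raw=[13.0000 10.4000 15.6000 14.3000]
After op 4 tick(4): ref=17.0000 raw=[19.0000 13.6000 20.4000 18.7000]
Drift of clock 3 after op 4: 18.7000 - 17.0000 = 1.7000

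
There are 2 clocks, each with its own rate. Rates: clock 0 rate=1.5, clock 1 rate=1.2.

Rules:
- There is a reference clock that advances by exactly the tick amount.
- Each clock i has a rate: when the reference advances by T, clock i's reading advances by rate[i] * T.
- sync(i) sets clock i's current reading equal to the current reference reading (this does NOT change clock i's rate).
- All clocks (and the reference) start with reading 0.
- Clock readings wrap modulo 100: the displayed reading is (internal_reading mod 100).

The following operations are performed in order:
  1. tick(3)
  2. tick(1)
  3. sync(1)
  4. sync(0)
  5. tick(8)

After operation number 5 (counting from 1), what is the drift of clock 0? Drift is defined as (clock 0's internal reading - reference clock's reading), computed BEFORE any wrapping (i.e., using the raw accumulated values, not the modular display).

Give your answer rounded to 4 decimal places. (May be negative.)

After op 1 tick(3): ref=3.0000 raw=[4.5000 3.6000]
After op 2 tick(1): ref=4.0000 raw=[6.0000 4.8000]
After op 3 sync(1): ref=4.0000 raw=[6.0000 4.0000]
After op 4 sync(0): ref=4.0000 raw=[4.0000 4.0000]
After op 5 tick(8): ref=12.0000 raw=[16.0000 13.6000]
Drift of clock 0 after op 5: 16.0000 - 12.0000 = 4.0000

Answer: 4.0000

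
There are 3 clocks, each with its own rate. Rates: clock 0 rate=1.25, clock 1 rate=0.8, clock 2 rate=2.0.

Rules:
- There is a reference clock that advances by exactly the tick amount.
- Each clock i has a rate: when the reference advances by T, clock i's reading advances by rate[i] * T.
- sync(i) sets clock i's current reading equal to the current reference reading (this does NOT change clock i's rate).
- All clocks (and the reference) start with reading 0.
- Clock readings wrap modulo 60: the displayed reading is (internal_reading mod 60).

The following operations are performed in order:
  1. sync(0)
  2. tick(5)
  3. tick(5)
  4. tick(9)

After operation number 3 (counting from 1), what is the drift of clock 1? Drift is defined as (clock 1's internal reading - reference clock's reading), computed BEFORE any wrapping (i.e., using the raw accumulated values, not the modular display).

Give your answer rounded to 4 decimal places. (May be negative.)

Answer: -2.0000

Derivation:
After op 1 sync(0): ref=0.0000 raw=[0.0000 0.0000 0.0000]
After op 2 tick(5): ref=5.0000 raw=[6.2500 4.0000 10.0000]
After op 3 tick(5): ref=10.0000 raw=[12.5000 8.0000 20.0000]
Drift of clock 1 after op 3: 8.0000 - 10.0000 = -2.0000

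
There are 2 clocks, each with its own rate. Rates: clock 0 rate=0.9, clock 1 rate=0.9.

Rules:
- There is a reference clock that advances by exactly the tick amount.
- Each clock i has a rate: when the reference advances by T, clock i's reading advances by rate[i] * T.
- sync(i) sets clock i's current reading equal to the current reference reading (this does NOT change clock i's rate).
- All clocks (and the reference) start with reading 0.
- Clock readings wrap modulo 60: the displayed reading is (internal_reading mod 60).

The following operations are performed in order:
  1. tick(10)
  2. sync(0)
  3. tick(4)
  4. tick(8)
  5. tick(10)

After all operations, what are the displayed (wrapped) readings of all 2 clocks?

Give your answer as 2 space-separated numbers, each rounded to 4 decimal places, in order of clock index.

Answer: 29.8000 28.8000

Derivation:
After op 1 tick(10): ref=10.0000 raw=[9.0000 9.0000]
After op 2 sync(0): ref=10.0000 raw=[10.0000 9.0000]
After op 3 tick(4): ref=14.0000 raw=[13.6000 12.6000]
After op 4 tick(8): ref=22.0000 raw=[20.8000 19.8000]
After op 5 tick(10): ref=32.0000 raw=[29.8000 28.8000]
Wrap final raw readings (mod 60): 29.8000 mod 60 = 29.8000; 28.8000 mod 60 = 28.8000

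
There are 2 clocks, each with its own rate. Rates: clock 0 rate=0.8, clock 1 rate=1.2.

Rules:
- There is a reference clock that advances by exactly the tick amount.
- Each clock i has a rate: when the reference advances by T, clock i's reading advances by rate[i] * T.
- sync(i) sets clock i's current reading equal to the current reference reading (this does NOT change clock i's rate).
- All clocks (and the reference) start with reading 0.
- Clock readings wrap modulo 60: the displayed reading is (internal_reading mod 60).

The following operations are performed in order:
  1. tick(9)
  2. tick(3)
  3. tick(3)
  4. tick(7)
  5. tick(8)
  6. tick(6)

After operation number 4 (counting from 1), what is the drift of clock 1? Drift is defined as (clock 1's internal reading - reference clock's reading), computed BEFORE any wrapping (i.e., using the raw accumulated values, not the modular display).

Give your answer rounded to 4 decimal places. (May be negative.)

Answer: 4.4000

Derivation:
After op 1 tick(9): ref=9.0000 raw=[7.2000 10.8000]
After op 2 tick(3): ref=12.0000 raw=[9.6000 14.4000]
After op 3 tick(3): ref=15.0000 raw=[12.0000 18.0000]
After op 4 tick(7): ref=22.0000 raw=[17.6000 26.4000]
Drift of clock 1 after op 4: 26.4000 - 22.0000 = 4.4000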